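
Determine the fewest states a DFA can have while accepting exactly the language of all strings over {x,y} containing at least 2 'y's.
By Myhill–Nerode, count the distinguishable equivalence classes: 3 classes — having seen 0, 1, or ≥2 copies of 'y'; any two classes i < j (j ≤ 2) are distinguished by the string y^(2−j), which takes class j to 2 copies (accepted) but leaves class i below 2 (rejected).
3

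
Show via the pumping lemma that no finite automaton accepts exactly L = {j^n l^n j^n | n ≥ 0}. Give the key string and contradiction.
Assume L is regular with pumping length p. Idea: pumping the first j-block unbalances it against the other two.
Choose s = j^p l^p j^p ∈ L (|s| = 3p ≥ p). By the pumping lemma, s = xyz with |xy| ≤ p, |y| > 0, so y = j^k with k ≥ 1, inside the first j-block. Then xy²z = j^(p+k) l^p j^p. The first block has length p+k ≠ p, so the three block lengths are no longer equal and xy²z ∉ L.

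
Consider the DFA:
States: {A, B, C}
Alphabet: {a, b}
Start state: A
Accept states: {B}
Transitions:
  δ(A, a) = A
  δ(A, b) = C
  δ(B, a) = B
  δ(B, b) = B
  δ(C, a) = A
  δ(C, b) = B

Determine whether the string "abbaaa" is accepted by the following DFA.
Processing string "abbaaa":
  A --a--> A
  A --b--> C
  C --b--> B
  B --a--> B
  B --a--> B
  B --a--> B
Final state: B
Accept states: {B}
Yes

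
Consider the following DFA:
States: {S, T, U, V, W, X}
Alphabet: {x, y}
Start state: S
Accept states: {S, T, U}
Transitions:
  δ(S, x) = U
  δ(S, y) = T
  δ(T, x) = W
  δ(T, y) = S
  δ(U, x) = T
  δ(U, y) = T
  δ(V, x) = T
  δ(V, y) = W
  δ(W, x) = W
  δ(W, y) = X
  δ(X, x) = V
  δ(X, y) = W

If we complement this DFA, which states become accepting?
Complement accept states = All states \ Original accept states
= {S, T, U, V, W, X} \ {S, T, U}
{V, W, X}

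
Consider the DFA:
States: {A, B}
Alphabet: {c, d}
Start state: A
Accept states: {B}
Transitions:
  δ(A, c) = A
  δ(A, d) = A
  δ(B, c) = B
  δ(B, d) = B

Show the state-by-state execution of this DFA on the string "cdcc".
read 'c': A → A
  read 'd': A → A
  read 'c': A → A
  read 'c': A → A
A -> A -> A -> A -> A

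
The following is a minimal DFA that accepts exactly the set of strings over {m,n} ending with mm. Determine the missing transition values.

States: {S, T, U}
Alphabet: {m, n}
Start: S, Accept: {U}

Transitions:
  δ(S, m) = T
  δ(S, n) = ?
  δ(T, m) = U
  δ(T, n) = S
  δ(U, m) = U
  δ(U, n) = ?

From the language and accept set, identify what each state tracks — S: last symbol not m; T: one trailing m; U: two trailing m's.
Each missing δ(q, a) is the state matching the new tracked value after reading a.
δ(S, n) = S; δ(U, n) = S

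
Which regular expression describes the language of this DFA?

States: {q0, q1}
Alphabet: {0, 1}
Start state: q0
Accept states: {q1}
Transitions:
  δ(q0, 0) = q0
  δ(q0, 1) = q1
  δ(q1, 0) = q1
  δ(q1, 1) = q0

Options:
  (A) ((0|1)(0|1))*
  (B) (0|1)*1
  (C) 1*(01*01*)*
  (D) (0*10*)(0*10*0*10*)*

Check each option against the DFA on short strings; one disagreement eliminates an option:
  (A) ((0|1)(0|1))*: on ε the DFA stays in q0 and rejects (q0 ∉ Accept), but the regex matches it → eliminate
  (B) (0|1)*1: on '10' the DFA goes q0 → q1 → q1 and accepts (q1 ∈ Accept), but the regex does not match it → eliminate
  (C) 1*(01*01*)*: on ε the DFA stays in q0 and rejects (q0 ∉ Accept), but the regex matches it → eliminate
  (D) (0*10*)(0*10*0*10*)*: agrees with the DFA on every string of length ≤ 6
Only (D) is consistent with the DFA.
(D) (0*10*)(0*10*0*10*)*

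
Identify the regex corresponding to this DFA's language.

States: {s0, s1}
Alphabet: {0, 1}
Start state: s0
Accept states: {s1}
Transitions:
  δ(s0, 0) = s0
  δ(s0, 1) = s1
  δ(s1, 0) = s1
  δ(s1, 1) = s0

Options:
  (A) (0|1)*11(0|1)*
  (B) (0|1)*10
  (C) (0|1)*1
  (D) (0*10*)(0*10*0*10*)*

Check each option against the DFA on short strings; one disagreement eliminates an option:
  (A) (0|1)*11(0|1)*: on '1' the DFA goes s0 → s1 and accepts (s1 ∈ Accept), but the regex does not match it → eliminate
  (B) (0|1)*10: on '1' the DFA goes s0 → s1 and accepts (s1 ∈ Accept), but the regex does not match it → eliminate
  (C) (0|1)*1: on '10' the DFA goes s0 → s1 → s1 and accepts (s1 ∈ Accept), but the regex does not match it → eliminate
  (D) (0*10*)(0*10*0*10*)*: agrees with the DFA on every string of length ≤ 6
Only (D) is consistent with the DFA.
(D) (0*10*)(0*10*0*10*)*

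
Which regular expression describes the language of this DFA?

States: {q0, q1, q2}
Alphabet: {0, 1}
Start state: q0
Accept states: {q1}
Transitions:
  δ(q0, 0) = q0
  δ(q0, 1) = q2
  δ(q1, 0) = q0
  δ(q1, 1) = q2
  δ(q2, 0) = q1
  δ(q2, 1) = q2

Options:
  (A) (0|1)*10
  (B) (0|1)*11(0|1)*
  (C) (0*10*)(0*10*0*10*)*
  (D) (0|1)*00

Check each option against the DFA on short strings; one disagreement eliminates an option:
  (A) (0|1)*10: agrees with the DFA on every string of length ≤ 6
  (B) (0|1)*11(0|1)*: on '10' the DFA goes q0 → q2 → q1 and accepts (q1 ∈ Accept), but the regex does not match it → eliminate
  (C) (0*10*)(0*10*0*10*)*: on '1' the DFA goes q0 → q2 and rejects (q2 ∉ Accept), but the regex matches it → eliminate
  (D) (0|1)*00: on '00' the DFA goes q0 → q0 → q0 and rejects (q0 ∉ Accept), but the regex matches it → eliminate
Only (A) is consistent with the DFA.
(A) (0|1)*10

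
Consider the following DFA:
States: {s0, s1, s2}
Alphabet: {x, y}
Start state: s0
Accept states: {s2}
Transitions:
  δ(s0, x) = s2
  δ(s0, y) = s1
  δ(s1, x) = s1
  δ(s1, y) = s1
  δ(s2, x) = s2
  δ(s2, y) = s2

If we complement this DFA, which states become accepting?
Complement accept states = All states \ Original accept states
= {s0, s1, s2} \ {s2}
{s0, s1}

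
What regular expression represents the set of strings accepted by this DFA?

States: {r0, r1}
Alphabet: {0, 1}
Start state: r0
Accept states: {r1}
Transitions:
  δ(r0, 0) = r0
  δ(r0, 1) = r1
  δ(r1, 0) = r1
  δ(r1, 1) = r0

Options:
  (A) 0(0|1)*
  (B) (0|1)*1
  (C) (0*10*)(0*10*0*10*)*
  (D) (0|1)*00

Check each option against the DFA on short strings; one disagreement eliminates an option:
  (A) 0(0|1)*: on '0' the DFA goes r0 → r0 and rejects (r0 ∉ Accept), but the regex matches it → eliminate
  (B) (0|1)*1: on '10' the DFA goes r0 → r1 → r1 and accepts (r1 ∈ Accept), but the regex does not match it → eliminate
  (C) (0*10*)(0*10*0*10*)*: agrees with the DFA on every string of length ≤ 6
  (D) (0|1)*00: on '1' the DFA goes r0 → r1 and accepts (r1 ∈ Accept), but the regex does not match it → eliminate
Only (C) is consistent with the DFA.
(C) (0*10*)(0*10*0*10*)*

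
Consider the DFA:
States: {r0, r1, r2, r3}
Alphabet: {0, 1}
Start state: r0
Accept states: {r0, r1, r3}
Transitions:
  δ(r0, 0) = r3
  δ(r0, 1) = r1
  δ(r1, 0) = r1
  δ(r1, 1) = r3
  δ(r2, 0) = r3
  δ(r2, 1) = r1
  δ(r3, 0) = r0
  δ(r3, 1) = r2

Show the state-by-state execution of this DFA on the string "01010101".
read '0': r0 → r3
  read '1': r3 → r2
  read '0': r2 → r3
  read '1': r3 → r2
  read '0': r2 → r3
  read '1': r3 → r2
  read '0': r2 → r3
  read '1': r3 → r2
r0 -> r3 -> r2 -> r3 -> r2 -> r3 -> r2 -> r3 -> r2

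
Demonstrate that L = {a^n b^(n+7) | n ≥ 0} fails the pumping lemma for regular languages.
Assume L is regular with pumping length p. Idea: pumping the a-block breaks the fixed offset of 7.
Choose s = a^p b^(p+7) ∈ L. By the pumping lemma, s = xyz with |xy| ≤ p, |y| > 0, so y = a^k with k ≥ 1. Then xy²z = a^(p+k) b^(p+7). For this to be in L we would need p+7 = (p+k)+7, i.e. k = 0, contradicting k ≥ 1. So xy²z ∉ L.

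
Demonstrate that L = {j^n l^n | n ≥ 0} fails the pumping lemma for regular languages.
Assume L is regular with pumping length p. Idea: pumping the j-block changes the count balance.
Choose s = j^p l^p (length 2p ≥ p). By the pumping lemma, s = xyz with |xy| ≤ p, |y| > 0. So y = j^k for some k > 0 (since xy is entirely within the j's). Pumping gives xy²z = j^(p+k) l^p, which is not in L since p+k ≠ p.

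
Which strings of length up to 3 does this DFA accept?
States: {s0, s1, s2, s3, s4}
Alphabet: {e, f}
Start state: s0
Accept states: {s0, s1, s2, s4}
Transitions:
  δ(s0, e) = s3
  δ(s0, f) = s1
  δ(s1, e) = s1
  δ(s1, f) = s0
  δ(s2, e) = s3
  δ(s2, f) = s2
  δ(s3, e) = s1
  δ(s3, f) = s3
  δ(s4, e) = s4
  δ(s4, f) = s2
ε, f, ee, fe, ff, eee, eef, efe, fee, fef, fff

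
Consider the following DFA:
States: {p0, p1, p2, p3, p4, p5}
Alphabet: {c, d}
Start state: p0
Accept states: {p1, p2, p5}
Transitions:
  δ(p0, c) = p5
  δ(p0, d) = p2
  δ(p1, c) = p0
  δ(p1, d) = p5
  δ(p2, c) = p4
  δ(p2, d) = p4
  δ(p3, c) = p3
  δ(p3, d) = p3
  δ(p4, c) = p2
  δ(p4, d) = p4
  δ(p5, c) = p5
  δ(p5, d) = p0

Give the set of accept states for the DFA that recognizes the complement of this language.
Complement accept states = All states \ Original accept states
= {p0, p1, p2, p3, p4, p5} \ {p1, p2, p5}
{p0, p3, p4}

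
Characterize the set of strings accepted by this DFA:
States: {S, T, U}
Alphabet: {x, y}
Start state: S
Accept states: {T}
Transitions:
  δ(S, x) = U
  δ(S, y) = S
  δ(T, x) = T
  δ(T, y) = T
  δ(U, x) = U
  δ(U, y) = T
Testing a few strings:
  'y' → reject
  'xxyy' → accept
  'yxyy' → accept
  'yx' → reject
State roles: S=no x seen yet; T=substring xy seen; U=seen a x, waiting for y
All strings over {x,y} containing the substring xy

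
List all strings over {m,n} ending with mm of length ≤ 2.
mm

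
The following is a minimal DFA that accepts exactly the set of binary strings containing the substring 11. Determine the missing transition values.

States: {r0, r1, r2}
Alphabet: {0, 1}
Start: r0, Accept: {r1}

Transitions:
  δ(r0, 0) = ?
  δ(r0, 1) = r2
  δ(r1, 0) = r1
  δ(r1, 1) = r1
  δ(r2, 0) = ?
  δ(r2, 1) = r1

From the language and accept set, identify what each state tracks — r0: no progress toward 11; r1: substring 11 seen; r2: one trailing 1.
Each missing δ(q, a) is the state matching the new tracked value after reading a.
δ(r0, 0) = r0; δ(r2, 0) = r0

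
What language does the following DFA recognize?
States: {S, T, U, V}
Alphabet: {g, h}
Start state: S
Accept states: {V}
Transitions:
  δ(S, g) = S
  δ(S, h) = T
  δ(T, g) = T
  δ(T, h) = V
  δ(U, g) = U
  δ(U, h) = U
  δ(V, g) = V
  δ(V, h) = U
Testing a few strings:
  'gg' → reject
  'ghhh' → reject
  'g' → reject
  'h' → reject
State roles: S=zero h's; T=one h; U=≥ three h's (dead); V=two h's
All strings over {g,h} containing exactly two h's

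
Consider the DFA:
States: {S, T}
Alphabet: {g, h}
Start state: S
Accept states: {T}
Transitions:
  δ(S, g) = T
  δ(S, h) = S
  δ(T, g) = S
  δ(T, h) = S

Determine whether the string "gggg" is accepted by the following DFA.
Processing string "gggg":
  S --g--> T
  T --g--> S
  S --g--> T
  T --g--> S
Final state: S
Accept states: {T}
No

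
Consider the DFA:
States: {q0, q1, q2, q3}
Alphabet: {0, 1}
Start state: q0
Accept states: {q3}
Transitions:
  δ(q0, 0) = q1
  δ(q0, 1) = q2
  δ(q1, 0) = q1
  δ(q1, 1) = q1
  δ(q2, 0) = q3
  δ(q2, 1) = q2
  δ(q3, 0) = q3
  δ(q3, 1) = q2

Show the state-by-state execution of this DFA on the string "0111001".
read '0': q0 → q1
  read '1': q1 → q1
  read '1': q1 → q1
  read '1': q1 → q1
  read '0': q1 → q1
  read '0': q1 → q1
  read '1': q1 → q1
q0 -> q1 -> q1 -> q1 -> q1 -> q1 -> q1 -> q1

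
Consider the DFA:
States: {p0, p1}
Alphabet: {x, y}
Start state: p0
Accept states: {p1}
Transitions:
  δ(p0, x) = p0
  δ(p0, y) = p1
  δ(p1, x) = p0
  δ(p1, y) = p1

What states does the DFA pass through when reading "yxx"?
read 'y': p0 → p1
  read 'x': p1 → p0
  read 'x': p0 → p0
p0 -> p1 -> p0 -> p0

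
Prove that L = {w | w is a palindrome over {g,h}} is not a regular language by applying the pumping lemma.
Assume L is regular with pumping length p. Idea: pumping the leading g-block breaks the symmetry.
Choose s = g^p h g^p (a palindrome of length 2p+1 ≥ p). By the pumping lemma, s = xyz with |xy| ≤ p, |y| > 0, so y = g^k with k > 0 (xy lies entirely in the first g^p). Then xy²z = g^(p+k) h g^p, which is not a palindrome since p+k ≠ p.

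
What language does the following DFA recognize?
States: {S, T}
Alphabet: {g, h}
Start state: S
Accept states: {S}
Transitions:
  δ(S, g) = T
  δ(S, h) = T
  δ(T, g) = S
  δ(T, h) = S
Testing a few strings:
  'ghh' → reject
  'h' → reject
  'hhh' → reject
  'g' → reject
State roles: S=even length so far; T=odd length so far
All strings over {g,h} of even length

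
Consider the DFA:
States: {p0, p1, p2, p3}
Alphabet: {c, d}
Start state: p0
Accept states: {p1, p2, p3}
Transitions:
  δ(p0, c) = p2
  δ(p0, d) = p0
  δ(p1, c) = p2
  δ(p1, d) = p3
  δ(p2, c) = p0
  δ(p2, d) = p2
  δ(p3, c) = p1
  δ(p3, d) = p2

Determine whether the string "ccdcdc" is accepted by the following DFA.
Processing string "ccdcdc":
  p0 --c--> p2
  p2 --c--> p0
  p0 --d--> p0
  p0 --c--> p2
  p2 --d--> p2
  p2 --c--> p0
Final state: p0
Accept states: {p1, p2, p3}
No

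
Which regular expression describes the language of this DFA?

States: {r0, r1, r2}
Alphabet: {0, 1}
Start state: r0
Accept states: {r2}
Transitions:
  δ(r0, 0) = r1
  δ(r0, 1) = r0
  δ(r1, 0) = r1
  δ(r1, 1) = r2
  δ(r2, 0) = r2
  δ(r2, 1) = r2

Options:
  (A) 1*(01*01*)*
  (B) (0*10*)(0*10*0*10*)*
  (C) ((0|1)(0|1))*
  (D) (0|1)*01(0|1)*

Check each option against the DFA on short strings; one disagreement eliminates an option:
  (A) 1*(01*01*)*: on ε the DFA stays in r0 and rejects (r0 ∉ Accept), but the regex matches it → eliminate
  (B) (0*10*)(0*10*0*10*)*: on '1' the DFA goes r0 → r0 and rejects (r0 ∉ Accept), but the regex matches it → eliminate
  (C) ((0|1)(0|1))*: on ε the DFA stays in r0 and rejects (r0 ∉ Accept), but the regex matches it → eliminate
  (D) (0|1)*01(0|1)*: agrees with the DFA on every string of length ≤ 6
Only (D) is consistent with the DFA.
(D) (0|1)*01(0|1)*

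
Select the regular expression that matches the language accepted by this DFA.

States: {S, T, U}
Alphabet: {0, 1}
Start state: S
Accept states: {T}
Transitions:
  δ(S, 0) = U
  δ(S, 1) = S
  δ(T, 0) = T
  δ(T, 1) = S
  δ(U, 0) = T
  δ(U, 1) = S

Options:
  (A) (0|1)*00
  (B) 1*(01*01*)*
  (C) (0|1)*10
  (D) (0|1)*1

Check each option against the DFA on short strings; one disagreement eliminates an option:
  (A) (0|1)*00: agrees with the DFA on every string of length ≤ 6
  (B) 1*(01*01*)*: on ε the DFA stays in S and rejects (S ∉ Accept), but the regex matches it → eliminate
  (C) (0|1)*10: on '00' the DFA goes S → U → T and accepts (T ∈ Accept), but the regex does not match it → eliminate
  (D) (0|1)*1: on '1' the DFA goes S → S and rejects (S ∉ Accept), but the regex matches it → eliminate
Only (A) is consistent with the DFA.
(A) (0|1)*00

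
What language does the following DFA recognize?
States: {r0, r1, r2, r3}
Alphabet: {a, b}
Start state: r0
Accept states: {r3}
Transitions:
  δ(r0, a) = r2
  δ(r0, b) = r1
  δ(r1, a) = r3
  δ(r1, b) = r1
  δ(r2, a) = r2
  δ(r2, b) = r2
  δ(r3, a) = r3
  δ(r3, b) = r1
Testing a few strings:
  'a' → reject
  'baaa' → accept
  'baab' → reject
  'aaab' → reject
State roles: r0=no input read; r1=started with b, last symbol b; r2=started with a (dead); r3=started with b, last symbol a
All strings over {a,b} that start with b and end with a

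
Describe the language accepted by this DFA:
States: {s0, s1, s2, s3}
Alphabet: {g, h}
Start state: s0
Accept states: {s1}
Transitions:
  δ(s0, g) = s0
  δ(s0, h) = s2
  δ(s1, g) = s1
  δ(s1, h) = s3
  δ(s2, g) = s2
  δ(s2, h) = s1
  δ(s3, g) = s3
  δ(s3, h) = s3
Testing a few strings:
  'g' → reject
  'hg' → reject
  'hhh' → reject
  'hggh' → accept
State roles: s0=zero h's; s1=two h's; s2=one h; s3=≥ three h's (dead)
All strings over {g,h} containing exactly two h's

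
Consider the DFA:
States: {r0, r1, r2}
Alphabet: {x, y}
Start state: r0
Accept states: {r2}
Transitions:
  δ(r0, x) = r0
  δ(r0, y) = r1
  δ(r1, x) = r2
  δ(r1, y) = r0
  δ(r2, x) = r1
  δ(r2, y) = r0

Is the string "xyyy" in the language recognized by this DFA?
Processing string "xyyy":
  r0 --x--> r0
  r0 --y--> r1
  r1 --y--> r0
  r0 --y--> r1
Final state: r1
Accept states: {r2}
No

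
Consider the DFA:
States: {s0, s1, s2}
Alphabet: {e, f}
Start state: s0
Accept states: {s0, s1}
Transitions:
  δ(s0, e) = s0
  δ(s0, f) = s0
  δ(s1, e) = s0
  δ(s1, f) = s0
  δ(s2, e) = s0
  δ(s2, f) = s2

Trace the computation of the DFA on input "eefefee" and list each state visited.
read 'e': s0 → s0
  read 'e': s0 → s0
  read 'f': s0 → s0
  read 'e': s0 → s0
  read 'f': s0 → s0
  read 'e': s0 → s0
  read 'e': s0 → s0
s0 -> s0 -> s0 -> s0 -> s0 -> s0 -> s0 -> s0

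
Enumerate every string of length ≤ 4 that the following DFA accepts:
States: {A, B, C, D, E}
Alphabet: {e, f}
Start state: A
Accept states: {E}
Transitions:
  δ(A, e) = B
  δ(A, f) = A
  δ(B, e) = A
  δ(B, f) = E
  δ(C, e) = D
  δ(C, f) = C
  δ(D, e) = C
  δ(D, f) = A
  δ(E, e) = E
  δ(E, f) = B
ef, efe, fef, eeef, efee, efff, fefe, ffef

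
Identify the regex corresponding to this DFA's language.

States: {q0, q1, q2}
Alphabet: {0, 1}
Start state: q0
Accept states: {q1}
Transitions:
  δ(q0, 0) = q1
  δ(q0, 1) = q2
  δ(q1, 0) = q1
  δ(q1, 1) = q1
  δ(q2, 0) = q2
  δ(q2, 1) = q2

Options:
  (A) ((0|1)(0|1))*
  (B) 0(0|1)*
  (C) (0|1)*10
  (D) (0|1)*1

Check each option against the DFA on short strings; one disagreement eliminates an option:
  (A) ((0|1)(0|1))*: on ε the DFA stays in q0 and rejects (q0 ∉ Accept), but the regex matches it → eliminate
  (B) 0(0|1)*: agrees with the DFA on every string of length ≤ 6
  (C) (0|1)*10: on '0' the DFA goes q0 → q1 and accepts (q1 ∈ Accept), but the regex does not match it → eliminate
  (D) (0|1)*1: on '0' the DFA goes q0 → q1 and accepts (q1 ∈ Accept), but the regex does not match it → eliminate
Only (B) is consistent with the DFA.
(B) 0(0|1)*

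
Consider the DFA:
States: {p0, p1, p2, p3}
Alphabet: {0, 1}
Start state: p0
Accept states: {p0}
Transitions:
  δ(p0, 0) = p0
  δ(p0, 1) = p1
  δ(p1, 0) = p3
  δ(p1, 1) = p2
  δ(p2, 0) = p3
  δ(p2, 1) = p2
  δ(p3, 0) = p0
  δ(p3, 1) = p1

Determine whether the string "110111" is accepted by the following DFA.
Processing string "110111":
  p0 --1--> p1
  p1 --1--> p2
  p2 --0--> p3
  p3 --1--> p1
  p1 --1--> p2
  p2 --1--> p2
Final state: p2
Accept states: {p0}
No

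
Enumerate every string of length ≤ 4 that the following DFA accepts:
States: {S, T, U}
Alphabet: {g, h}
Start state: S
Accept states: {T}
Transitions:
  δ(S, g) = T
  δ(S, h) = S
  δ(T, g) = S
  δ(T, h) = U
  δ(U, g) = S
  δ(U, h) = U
g, hg, ggg, hhg, gghg, ghgg, hggg, hhhg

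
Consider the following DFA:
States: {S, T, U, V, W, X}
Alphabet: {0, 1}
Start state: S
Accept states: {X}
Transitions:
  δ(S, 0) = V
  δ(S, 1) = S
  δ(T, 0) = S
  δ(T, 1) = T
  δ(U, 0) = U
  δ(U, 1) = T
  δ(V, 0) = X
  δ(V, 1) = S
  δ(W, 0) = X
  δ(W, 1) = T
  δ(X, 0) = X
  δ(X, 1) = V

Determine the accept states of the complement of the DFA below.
Complement accept states = All states \ Original accept states
= {S, T, U, V, W, X} \ {X}
{S, T, U, V, W}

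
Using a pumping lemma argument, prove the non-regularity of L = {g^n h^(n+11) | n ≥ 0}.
Assume L is regular with pumping length p. Idea: pumping the g-block breaks the fixed offset of 11.
Choose s = g^p h^(p+11) ∈ L. By the pumping lemma, s = xyz with |xy| ≤ p, |y| > 0, so y = g^k with k ≥ 1. Then xy²z = g^(p+k) h^(p+11). For this to be in L we would need p+11 = (p+k)+11, i.e. k = 0, contradicting k ≥ 1. So xy²z ∉ L.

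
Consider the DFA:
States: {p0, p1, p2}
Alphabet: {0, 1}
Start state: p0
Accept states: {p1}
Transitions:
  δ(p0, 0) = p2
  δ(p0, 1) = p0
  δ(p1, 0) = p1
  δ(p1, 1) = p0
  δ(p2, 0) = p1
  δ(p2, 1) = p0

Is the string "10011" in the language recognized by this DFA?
Processing string "10011":
  p0 --1--> p0
  p0 --0--> p2
  p2 --0--> p1
  p1 --1--> p0
  p0 --1--> p0
Final state: p0
Accept states: {p1}
No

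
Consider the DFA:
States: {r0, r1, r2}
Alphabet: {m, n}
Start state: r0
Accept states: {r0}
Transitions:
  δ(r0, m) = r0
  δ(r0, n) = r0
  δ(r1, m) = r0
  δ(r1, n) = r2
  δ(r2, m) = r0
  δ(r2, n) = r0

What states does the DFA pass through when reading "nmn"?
read 'n': r0 → r0
  read 'm': r0 → r0
  read 'n': r0 → r0
r0 -> r0 -> r0 -> r0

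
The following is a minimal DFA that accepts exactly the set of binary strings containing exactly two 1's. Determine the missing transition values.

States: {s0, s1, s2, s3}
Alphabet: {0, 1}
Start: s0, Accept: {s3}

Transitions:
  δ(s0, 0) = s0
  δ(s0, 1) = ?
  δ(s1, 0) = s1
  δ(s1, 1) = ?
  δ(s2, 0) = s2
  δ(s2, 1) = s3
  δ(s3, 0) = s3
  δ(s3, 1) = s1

From the language and accept set, identify what each state tracks — s0: zero 1's; s1: ≥ three 1's (dead); s2: one 1; s3: two 1's.
Each missing δ(q, a) is the state matching the new tracked value after reading a.
δ(s0, 1) = s2; δ(s1, 1) = s1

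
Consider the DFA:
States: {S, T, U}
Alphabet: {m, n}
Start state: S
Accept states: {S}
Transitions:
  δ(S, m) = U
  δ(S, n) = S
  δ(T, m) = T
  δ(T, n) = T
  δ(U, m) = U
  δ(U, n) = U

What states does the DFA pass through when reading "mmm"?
read 'm': S → U
  read 'm': U → U
  read 'm': U → U
S -> U -> U -> U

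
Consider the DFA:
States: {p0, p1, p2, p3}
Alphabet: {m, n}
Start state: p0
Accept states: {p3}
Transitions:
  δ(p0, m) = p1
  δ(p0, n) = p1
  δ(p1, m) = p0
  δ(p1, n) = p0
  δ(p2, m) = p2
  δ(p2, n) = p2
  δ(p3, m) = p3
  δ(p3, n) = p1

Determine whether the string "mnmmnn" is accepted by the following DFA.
Processing string "mnmmnn":
  p0 --m--> p1
  p1 --n--> p0
  p0 --m--> p1
  p1 --m--> p0
  p0 --n--> p1
  p1 --n--> p0
Final state: p0
Accept states: {p3}
No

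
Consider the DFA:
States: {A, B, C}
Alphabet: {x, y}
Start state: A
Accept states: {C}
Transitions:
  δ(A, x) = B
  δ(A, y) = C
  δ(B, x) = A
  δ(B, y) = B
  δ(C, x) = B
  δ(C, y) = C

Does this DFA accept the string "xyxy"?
Processing string "xyxy":
  A --x--> B
  B --y--> B
  B --x--> A
  A --y--> C
Final state: C
Accept states: {C}
Yes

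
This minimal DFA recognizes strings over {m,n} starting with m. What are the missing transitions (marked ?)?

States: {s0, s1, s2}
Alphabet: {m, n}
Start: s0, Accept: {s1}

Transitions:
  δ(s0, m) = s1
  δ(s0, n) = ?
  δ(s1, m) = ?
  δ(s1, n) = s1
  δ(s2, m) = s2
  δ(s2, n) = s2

From the language and accept set, identify what each state tracks — s0: no input read; s1: started with m; s2: started with n (dead).
Each missing δ(q, a) is the state matching the new tracked value after reading a.
δ(s0, n) = s2; δ(s1, m) = s1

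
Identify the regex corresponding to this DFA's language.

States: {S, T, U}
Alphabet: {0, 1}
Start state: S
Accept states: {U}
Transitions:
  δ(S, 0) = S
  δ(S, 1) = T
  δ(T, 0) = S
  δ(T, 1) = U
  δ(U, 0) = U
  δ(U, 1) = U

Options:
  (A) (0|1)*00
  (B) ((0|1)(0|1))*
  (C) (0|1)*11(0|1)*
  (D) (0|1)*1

Check each option against the DFA on short strings; one disagreement eliminates an option:
  (A) (0|1)*00: on '00' the DFA goes S → S → S and rejects (S ∉ Accept), but the regex matches it → eliminate
  (B) ((0|1)(0|1))*: on ε the DFA stays in S and rejects (S ∉ Accept), but the regex matches it → eliminate
  (C) (0|1)*11(0|1)*: agrees with the DFA on every string of length ≤ 6
  (D) (0|1)*1: on '1' the DFA goes S → T and rejects (T ∉ Accept), but the regex matches it → eliminate
Only (C) is consistent with the DFA.
(C) (0|1)*11(0|1)*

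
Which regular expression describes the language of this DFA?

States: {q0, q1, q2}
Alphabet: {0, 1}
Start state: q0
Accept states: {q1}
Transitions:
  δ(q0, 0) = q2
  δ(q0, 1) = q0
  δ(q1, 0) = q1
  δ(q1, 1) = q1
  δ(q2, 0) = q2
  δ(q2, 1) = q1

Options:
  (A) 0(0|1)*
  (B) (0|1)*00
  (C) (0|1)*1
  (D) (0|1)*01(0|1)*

Check each option against the DFA on short strings; one disagreement eliminates an option:
  (A) 0(0|1)*: on '0' the DFA goes q0 → q2 and rejects (q2 ∉ Accept), but the regex matches it → eliminate
  (B) (0|1)*00: on '00' the DFA goes q0 → q2 → q2 and rejects (q2 ∉ Accept), but the regex matches it → eliminate
  (C) (0|1)*1: on '1' the DFA goes q0 → q0 and rejects (q0 ∉ Accept), but the regex matches it → eliminate
  (D) (0|1)*01(0|1)*: agrees with the DFA on every string of length ≤ 6
Only (D) is consistent with the DFA.
(D) (0|1)*01(0|1)*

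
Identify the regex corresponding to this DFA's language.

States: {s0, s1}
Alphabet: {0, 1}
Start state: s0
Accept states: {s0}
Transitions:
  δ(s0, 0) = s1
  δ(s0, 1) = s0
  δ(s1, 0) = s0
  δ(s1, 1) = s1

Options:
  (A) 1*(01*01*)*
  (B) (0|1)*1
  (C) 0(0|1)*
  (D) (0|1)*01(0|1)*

Check each option against the DFA on short strings; one disagreement eliminates an option:
  (A) 1*(01*01*)*: agrees with the DFA on every string of length ≤ 6
  (B) (0|1)*1: on ε the DFA stays in s0 and accepts (s0 ∈ Accept), but the regex does not match it → eliminate
  (C) 0(0|1)*: on ε the DFA stays in s0 and accepts (s0 ∈ Accept), but the regex does not match it → eliminate
  (D) (0|1)*01(0|1)*: on ε the DFA stays in s0 and accepts (s0 ∈ Accept), but the regex does not match it → eliminate
Only (A) is consistent with the DFA.
(A) 1*(01*01*)*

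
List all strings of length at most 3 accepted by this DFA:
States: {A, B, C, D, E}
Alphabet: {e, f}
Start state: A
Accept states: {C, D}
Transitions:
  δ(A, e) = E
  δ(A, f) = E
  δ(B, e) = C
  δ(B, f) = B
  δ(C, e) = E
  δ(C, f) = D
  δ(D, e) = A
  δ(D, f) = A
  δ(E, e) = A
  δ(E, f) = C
ef, ff, eff, fff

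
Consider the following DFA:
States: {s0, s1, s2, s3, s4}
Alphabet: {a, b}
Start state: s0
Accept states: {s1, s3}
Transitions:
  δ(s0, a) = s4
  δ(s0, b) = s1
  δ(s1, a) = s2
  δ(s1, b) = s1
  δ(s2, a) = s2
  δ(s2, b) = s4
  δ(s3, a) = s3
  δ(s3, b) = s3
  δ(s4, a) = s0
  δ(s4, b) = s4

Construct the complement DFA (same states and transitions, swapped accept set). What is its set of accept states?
Complement accept states = All states \ Original accept states
= {s0, s1, s2, s3, s4} \ {s1, s3}
{s0, s2, s4}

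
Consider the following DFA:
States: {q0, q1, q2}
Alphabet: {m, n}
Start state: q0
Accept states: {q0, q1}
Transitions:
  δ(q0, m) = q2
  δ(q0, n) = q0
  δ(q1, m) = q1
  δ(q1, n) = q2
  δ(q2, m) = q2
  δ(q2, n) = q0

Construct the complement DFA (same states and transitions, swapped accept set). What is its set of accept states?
Complement accept states = All states \ Original accept states
= {q0, q1, q2} \ {q0, q1}
{q2}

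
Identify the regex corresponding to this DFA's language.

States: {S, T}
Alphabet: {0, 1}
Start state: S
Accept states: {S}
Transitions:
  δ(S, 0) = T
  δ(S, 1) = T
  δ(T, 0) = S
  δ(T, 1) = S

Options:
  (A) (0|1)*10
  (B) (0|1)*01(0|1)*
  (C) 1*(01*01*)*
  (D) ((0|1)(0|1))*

Check each option against the DFA on short strings; one disagreement eliminates an option:
  (A) (0|1)*10: on ε the DFA stays in S and accepts (S ∈ Accept), but the regex does not match it → eliminate
  (B) (0|1)*01(0|1)*: on ε the DFA stays in S and accepts (S ∈ Accept), but the regex does not match it → eliminate
  (C) 1*(01*01*)*: on '1' the DFA goes S → T and rejects (T ∉ Accept), but the regex matches it → eliminate
  (D) ((0|1)(0|1))*: agrees with the DFA on every string of length ≤ 6
Only (D) is consistent with the DFA.
(D) ((0|1)(0|1))*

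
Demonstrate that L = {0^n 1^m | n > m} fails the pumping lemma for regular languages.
Assume L is regular with pumping length p. Idea: pumping down the 0-block drops the 0-count to at most the 1-count.
Choose s = 0^(p+1) 1^p ∈ L (|s| = 2p+1 ≥ p). By the pumping lemma, s = xyz with |xy| ≤ p, |y| > 0, so y = 0^k with k ≥ 1. Take i = 0: xz = 0^(p+1−k) 1^p. Since k ≥ 1, p+1−k ≤ p, so the number of 0's is no longer strictly greater than the number of 1's, hence xz ∉ L.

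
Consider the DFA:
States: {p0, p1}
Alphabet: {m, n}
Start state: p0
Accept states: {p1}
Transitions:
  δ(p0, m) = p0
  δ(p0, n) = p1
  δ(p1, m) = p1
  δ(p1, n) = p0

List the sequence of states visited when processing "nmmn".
read 'n': p0 → p1
  read 'm': p1 → p1
  read 'm': p1 → p1
  read 'n': p1 → p0
p0 -> p1 -> p1 -> p1 -> p0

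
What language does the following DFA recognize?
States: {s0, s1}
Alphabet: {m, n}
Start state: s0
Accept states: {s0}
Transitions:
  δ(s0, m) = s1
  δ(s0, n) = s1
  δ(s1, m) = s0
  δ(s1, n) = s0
Testing a few strings:
  'mmn' → reject
  'mnm' → reject
  'n' → reject
  'm' → reject
State roles: s0=even length so far; s1=odd length so far
All strings over {m,n} of even length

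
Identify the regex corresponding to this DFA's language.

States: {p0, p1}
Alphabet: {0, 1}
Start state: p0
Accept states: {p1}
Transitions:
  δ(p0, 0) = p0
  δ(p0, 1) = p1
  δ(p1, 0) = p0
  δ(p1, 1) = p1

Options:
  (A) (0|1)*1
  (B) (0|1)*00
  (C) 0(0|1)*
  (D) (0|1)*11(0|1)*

Check each option against the DFA on short strings; one disagreement eliminates an option:
  (A) (0|1)*1: agrees with the DFA on every string of length ≤ 6
  (B) (0|1)*00: on '1' the DFA goes p0 → p1 and accepts (p1 ∈ Accept), but the regex does not match it → eliminate
  (C) 0(0|1)*: on '0' the DFA goes p0 → p0 and rejects (p0 ∉ Accept), but the regex matches it → eliminate
  (D) (0|1)*11(0|1)*: on '1' the DFA goes p0 → p1 and accepts (p1 ∈ Accept), but the regex does not match it → eliminate
Only (A) is consistent with the DFA.
(A) (0|1)*1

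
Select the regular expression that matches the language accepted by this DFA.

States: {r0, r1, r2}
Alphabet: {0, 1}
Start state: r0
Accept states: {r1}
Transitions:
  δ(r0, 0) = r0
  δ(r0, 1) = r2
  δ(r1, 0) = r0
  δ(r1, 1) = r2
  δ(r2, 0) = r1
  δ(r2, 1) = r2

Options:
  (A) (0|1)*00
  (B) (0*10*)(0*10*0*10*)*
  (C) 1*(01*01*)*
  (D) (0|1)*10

Check each option against the DFA on short strings; one disagreement eliminates an option:
  (A) (0|1)*00: on '00' the DFA goes r0 → r0 → r0 and rejects (r0 ∉ Accept), but the regex matches it → eliminate
  (B) (0*10*)(0*10*0*10*)*: on '1' the DFA goes r0 → r2 and rejects (r2 ∉ Accept), but the regex matches it → eliminate
  (C) 1*(01*01*)*: on ε the DFA stays in r0 and rejects (r0 ∉ Accept), but the regex matches it → eliminate
  (D) (0|1)*10: agrees with the DFA on every string of length ≤ 6
Only (D) is consistent with the DFA.
(D) (0|1)*10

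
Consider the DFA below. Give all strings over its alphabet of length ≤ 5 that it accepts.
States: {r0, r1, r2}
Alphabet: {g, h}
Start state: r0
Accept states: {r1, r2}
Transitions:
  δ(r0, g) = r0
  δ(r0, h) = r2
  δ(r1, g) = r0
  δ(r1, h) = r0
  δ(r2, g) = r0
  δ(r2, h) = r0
h, gh, ggh, hgh, hhh, gggh, ghgh, ghhh, hggh, hhgh, ggggh, gghgh, gghhh, ghggh, ghhgh, hgggh, hghgh, hghhh, hhggh, hhhgh, hhhhh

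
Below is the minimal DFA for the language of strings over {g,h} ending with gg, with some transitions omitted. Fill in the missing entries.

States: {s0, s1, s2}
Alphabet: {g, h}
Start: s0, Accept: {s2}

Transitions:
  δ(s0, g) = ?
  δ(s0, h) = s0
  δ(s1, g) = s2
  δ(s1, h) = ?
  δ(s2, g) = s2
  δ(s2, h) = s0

From the language and accept set, identify what each state tracks — s0: last symbol not g; s1: one trailing g; s2: two trailing g's.
Each missing δ(q, a) is the state matching the new tracked value after reading a.
δ(s0, g) = s1; δ(s1, h) = s0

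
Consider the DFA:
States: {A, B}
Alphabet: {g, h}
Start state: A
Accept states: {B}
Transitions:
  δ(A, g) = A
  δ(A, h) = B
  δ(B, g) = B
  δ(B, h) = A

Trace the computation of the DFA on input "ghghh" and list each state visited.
read 'g': A → A
  read 'h': A → B
  read 'g': B → B
  read 'h': B → A
  read 'h': A → B
A -> A -> B -> B -> A -> B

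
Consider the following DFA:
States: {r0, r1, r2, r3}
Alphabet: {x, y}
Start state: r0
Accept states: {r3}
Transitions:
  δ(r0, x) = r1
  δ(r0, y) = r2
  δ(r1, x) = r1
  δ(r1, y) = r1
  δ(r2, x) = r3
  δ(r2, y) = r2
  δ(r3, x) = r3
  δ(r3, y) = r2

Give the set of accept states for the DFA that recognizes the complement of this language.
Complement accept states = All states \ Original accept states
= {r0, r1, r2, r3} \ {r3}
{r0, r1, r2}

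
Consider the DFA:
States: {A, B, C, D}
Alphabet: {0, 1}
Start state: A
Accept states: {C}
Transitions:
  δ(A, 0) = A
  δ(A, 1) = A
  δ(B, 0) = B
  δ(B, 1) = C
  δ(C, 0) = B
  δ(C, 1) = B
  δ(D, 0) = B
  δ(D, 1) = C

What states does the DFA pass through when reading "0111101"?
read '0': A → A
  read '1': A → A
  read '1': A → A
  read '1': A → A
  read '1': A → A
  read '0': A → A
  read '1': A → A
A -> A -> A -> A -> A -> A -> A -> A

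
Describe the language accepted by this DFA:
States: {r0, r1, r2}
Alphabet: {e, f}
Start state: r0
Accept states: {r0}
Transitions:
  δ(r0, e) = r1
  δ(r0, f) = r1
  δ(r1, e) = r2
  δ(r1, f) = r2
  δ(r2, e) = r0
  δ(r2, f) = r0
Testing a few strings:
  'e' → reject
  'feff' → reject
  'f' → reject
  'fe' → reject
State roles: r0=length ≡ 0 (mod 3); r1=length ≡ 1 (mod 3); r2=length ≡ 2 (mod 3)
All strings over {e,f} whose length is a multiple of 3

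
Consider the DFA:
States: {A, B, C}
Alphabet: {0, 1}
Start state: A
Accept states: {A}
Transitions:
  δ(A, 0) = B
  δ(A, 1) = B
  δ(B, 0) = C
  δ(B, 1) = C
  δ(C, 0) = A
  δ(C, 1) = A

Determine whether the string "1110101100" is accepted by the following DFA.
Processing string "1110101100":
  A --1--> B
  B --1--> C
  C --1--> A
  A --0--> B
  B --1--> C
  C --0--> A
  A --1--> B
  B --1--> C
  C --0--> A
  A --0--> B
Final state: B
Accept states: {A}
No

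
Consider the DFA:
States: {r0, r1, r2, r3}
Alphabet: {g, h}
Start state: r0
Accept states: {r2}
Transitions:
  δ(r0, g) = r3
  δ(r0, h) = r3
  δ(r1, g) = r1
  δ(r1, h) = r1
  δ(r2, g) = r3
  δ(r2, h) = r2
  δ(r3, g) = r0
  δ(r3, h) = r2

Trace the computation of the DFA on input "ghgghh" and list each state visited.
read 'g': r0 → r3
  read 'h': r3 → r2
  read 'g': r2 → r3
  read 'g': r3 → r0
  read 'h': r0 → r3
  read 'h': r3 → r2
r0 -> r3 -> r2 -> r3 -> r0 -> r3 -> r2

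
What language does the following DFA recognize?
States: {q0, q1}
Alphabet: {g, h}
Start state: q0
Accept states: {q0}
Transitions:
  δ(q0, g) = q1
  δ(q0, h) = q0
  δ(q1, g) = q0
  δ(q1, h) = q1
Testing a few strings:
  'hgg' → accept
  'h' → accept
  'hgh' → reject
  'gg' → accept
State roles: q0=even number of g's so far; q1=odd number of g's so far
All strings over {g,h} with an even number of g's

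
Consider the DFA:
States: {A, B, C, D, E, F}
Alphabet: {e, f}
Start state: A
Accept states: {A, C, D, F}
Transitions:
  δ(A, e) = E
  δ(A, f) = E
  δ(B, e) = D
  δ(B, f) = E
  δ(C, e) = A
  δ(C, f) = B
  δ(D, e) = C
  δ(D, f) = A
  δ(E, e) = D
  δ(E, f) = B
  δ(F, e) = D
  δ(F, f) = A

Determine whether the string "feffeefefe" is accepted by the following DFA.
Processing string "feffeefefe":
  A --f--> E
  E --e--> D
  D --f--> A
  A --f--> E
  E --e--> D
  D --e--> C
  C --f--> B
  B --e--> D
  D --f--> A
  A --e--> E
Final state: E
Accept states: {A, C, D, F}
No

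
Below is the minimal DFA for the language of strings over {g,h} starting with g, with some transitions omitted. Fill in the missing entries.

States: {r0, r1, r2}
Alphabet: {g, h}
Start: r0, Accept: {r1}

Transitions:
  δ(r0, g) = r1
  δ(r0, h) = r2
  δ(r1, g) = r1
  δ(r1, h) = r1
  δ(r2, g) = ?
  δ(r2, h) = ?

From the language and accept set, identify what each state tracks — r0: no input read; r1: started with g; r2: started with h (dead).
Each missing δ(q, a) is the state matching the new tracked value after reading a.
δ(r2, g) = r2; δ(r2, h) = r2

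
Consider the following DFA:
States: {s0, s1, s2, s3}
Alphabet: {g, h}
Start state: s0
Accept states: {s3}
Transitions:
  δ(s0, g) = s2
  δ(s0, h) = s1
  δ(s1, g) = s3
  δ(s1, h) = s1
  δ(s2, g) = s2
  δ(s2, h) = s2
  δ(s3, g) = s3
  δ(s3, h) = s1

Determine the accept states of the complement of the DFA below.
Complement accept states = All states \ Original accept states
= {s0, s1, s2, s3} \ {s3}
{s0, s1, s2}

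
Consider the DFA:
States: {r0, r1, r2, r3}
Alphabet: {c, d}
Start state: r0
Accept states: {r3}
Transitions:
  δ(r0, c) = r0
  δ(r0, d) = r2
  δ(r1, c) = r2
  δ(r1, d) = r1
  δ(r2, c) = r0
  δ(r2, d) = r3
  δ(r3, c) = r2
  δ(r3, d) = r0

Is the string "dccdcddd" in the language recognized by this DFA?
Processing string "dccdcddd":
  r0 --d--> r2
  r2 --c--> r0
  r0 --c--> r0
  r0 --d--> r2
  r2 --c--> r0
  r0 --d--> r2
  r2 --d--> r3
  r3 --d--> r0
Final state: r0
Accept states: {r3}
No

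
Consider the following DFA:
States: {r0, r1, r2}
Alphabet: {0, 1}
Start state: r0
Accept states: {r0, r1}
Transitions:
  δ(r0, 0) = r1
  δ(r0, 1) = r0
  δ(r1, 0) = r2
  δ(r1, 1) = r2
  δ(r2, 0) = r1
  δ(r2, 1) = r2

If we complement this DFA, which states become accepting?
Complement accept states = All states \ Original accept states
= {r0, r1, r2} \ {r0, r1}
{r2}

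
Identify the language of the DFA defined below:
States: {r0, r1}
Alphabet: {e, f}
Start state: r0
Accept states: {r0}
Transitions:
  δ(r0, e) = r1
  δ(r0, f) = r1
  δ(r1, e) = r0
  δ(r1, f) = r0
Testing a few strings:
  'e' → reject
  'ef' → accept
  'fef' → reject
  'fe' → accept
State roles: r0=even length so far; r1=odd length so far
All strings over {e,f} of even length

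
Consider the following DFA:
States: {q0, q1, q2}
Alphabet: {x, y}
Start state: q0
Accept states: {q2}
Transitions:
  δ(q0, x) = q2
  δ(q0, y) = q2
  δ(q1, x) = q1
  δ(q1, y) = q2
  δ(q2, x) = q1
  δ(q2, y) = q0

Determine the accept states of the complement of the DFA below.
Complement accept states = All states \ Original accept states
= {q0, q1, q2} \ {q2}
{q0, q1}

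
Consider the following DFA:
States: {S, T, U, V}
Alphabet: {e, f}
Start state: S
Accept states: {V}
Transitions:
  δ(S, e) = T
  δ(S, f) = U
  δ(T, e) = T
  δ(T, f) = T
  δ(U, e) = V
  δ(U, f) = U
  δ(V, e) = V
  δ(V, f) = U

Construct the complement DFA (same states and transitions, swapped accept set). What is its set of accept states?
Complement accept states = All states \ Original accept states
= {S, T, U, V} \ {V}
{S, T, U}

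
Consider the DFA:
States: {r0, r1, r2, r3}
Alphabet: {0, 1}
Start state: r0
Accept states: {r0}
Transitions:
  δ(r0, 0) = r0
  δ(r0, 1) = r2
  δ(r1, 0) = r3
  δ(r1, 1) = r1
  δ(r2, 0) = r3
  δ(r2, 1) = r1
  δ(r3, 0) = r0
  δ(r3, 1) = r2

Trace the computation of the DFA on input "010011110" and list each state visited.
read '0': r0 → r0
  read '1': r0 → r2
  read '0': r2 → r3
  read '0': r3 → r0
  read '1': r0 → r2
  read '1': r2 → r1
  read '1': r1 → r1
  read '1': r1 → r1
  read '0': r1 → r3
r0 -> r0 -> r2 -> r3 -> r0 -> r2 -> r1 -> r1 -> r1 -> r3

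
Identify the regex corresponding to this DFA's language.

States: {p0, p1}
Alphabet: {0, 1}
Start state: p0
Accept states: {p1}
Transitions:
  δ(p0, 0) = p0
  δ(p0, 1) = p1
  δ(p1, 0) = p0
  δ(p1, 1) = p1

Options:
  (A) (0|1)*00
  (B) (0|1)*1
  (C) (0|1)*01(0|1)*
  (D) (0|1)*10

Check each option against the DFA on short strings; one disagreement eliminates an option:
  (A) (0|1)*00: on '1' the DFA goes p0 → p1 and accepts (p1 ∈ Accept), but the regex does not match it → eliminate
  (B) (0|1)*1: agrees with the DFA on every string of length ≤ 6
  (C) (0|1)*01(0|1)*: on '1' the DFA goes p0 → p1 and accepts (p1 ∈ Accept), but the regex does not match it → eliminate
  (D) (0|1)*10: on '1' the DFA goes p0 → p1 and accepts (p1 ∈ Accept), but the regex does not match it → eliminate
Only (B) is consistent with the DFA.
(B) (0|1)*1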